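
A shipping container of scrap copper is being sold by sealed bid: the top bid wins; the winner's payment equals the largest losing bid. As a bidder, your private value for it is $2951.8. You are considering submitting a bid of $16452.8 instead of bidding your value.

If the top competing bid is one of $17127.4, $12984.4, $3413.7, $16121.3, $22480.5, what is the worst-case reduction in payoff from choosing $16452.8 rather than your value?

$13169.5

$17127.4: same outcome either way → loss $0.
$12984.4: truthful gives $0, deviation gives −$10032.6 → loss $10032.6.
$3413.7: truthful gives $0, deviation gives −$461.9 → loss $461.9.
$16121.3: truthful gives $0, deviation gives −$13169.5 → loss $13169.5.
$22480.5: same outcome either way → loss $0.
Maximum loss: $13169.5.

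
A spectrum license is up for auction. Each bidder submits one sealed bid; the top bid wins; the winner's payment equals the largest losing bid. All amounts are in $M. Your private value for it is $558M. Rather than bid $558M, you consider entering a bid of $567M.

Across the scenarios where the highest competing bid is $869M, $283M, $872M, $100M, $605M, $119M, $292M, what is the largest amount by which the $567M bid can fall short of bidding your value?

$869M: same outcome either way → loss $0M.
$283M: same outcome either way → loss $0M.
$872M: same outcome either way → loss $0M.
$100M: same outcome either way → loss $0M.
$605M: same outcome either way → loss $0M.
$119M: same outcome either way → loss $0M.
$292M: same outcome either way → loss $0M.
Maximum loss: $0M.

$0M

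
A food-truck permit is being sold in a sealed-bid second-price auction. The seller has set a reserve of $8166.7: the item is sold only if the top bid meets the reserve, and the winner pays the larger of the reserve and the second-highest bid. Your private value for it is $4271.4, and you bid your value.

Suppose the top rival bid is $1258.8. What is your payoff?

$0

Your bid $4271.4 is the highest bid but falls below the reserve $8166.7, so the item goes unsold. Payoff $0.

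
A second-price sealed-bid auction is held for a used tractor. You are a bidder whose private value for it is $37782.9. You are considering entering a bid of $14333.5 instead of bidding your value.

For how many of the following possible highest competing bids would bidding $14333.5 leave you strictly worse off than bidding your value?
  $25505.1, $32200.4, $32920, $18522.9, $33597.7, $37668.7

6

The deviation hurts exactly when the highest competing bid lies strictly between $14333.5 and $37782.9 — underbidding then forfeits a profitable win.
$25505.1: inside the interval → strictly worse (loss $12277.8).
$32200.4: inside the interval → strictly worse (loss $5582.5).
$32920: inside the interval → strictly worse (loss $4862.9).
$18522.9: inside the interval → strictly worse (loss $19260).
$33597.7: inside the interval → strictly worse (loss $4185.2).
$37668.7: inside the interval → strictly worse (loss $114.2).
Count: 6.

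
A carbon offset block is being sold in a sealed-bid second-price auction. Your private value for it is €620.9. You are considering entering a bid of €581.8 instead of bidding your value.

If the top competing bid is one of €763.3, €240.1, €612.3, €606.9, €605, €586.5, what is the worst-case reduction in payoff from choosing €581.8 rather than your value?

€34.4

€763.3: same outcome either way → loss €0.
€240.1: same outcome either way → loss €0.
€612.3: truthful gives €8.6, deviation gives €0 → loss €8.6.
€606.9: truthful gives €14, deviation gives €0 → loss €14.
€605: truthful gives €15.9, deviation gives €0 → loss €15.9.
€586.5: truthful gives €34.4, deviation gives €0 → loss €34.4.
Maximum loss: €34.4.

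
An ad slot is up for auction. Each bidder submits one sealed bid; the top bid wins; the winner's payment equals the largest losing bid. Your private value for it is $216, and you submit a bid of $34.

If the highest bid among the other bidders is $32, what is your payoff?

$184

Your bid $34 exceeds the highest competing bid $32, so you win.
In a second-price auction the winner pays the second-highest bid, $32.
Payoff = value − price = $216 − $32 = $184.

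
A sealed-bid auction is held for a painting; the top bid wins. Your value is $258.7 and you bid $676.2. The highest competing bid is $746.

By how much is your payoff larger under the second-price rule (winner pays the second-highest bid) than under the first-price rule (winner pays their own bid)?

Your bid $676.2 is below $746, so you lose under either rule.
Payoff is $0 in both cases; difference = $0.

$0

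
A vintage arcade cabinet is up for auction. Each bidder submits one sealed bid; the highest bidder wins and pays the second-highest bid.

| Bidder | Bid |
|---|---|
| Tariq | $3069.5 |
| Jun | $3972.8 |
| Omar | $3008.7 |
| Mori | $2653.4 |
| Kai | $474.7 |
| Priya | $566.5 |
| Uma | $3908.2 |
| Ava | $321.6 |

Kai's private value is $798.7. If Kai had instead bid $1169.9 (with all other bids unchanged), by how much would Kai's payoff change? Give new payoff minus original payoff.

$0

The highest bid among the other bidders is $3972.8; Kai's bid doesn't change that.
Original bid $474.7: Kai is not highest (top rival bid is $3972.8); payoff $0.
Alternative bid $1169.9: Kai is not highest (top rival bid is $3972.8); payoff $0.
Change in payoff = $0 − ($0) = $0.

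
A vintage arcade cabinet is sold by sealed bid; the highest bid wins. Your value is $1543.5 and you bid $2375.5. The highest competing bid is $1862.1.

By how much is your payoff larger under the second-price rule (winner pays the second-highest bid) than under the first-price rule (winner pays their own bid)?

You have the highest bid, so you win under either rule.
Second-price: pay $1862.1 → payoff −$318.6.
First-price: pay your own bid $2375.5 → payoff −$832.
Difference = −$318.6 − (−$832) = $513.4.

$513.4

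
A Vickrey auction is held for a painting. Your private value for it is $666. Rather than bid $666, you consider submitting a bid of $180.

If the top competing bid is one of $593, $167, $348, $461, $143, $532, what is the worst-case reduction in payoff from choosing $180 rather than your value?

$318

$593: truthful gives $73, deviation gives $0 → loss $73.
$167: same outcome either way → loss $0.
$348: truthful gives $318, deviation gives $0 → loss $318.
$461: truthful gives $205, deviation gives $0 → loss $205.
$143: same outcome either way → loss $0.
$532: truthful gives $134, deviation gives $0 → loss $134.
Maximum loss: $318.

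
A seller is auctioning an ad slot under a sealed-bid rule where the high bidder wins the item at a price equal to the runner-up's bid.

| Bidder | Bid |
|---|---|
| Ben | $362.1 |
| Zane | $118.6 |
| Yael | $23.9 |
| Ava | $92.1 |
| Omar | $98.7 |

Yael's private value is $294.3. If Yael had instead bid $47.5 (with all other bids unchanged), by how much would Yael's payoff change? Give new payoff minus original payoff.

$0

The highest bid among the other bidders is $362.1; Yael's bid doesn't change that.
Original bid $23.9: Yael is not highest (top rival bid is $362.1); payoff $0.
Alternative bid $47.5: Yael is not highest (top rival bid is $362.1); payoff $0.
Change in payoff = $0 − ($0) = $0.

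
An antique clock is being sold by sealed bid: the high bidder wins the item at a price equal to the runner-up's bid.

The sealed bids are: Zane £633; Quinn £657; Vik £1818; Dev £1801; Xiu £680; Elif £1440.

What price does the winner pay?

£1801

Highest bid: Vik at £1818, so Vik wins.
Second-highest bid: Dev at £1801 — that is the price the winner pays.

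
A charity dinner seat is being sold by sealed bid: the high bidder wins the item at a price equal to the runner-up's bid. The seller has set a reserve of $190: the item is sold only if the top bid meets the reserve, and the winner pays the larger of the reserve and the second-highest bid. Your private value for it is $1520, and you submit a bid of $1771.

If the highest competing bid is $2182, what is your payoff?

$0

Your bid $1771 is below the highest competing bid $2182, so you lose. Payoff $0.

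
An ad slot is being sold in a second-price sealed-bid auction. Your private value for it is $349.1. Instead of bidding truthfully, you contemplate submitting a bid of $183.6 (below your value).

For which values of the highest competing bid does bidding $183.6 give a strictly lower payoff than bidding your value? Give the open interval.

($183.6, $349.1)

If the competing bid is below $183.6, both bids win at the same price — no difference.
If it is above $349.1, both bids lose — no difference.
If it lies strictly between $183.6 and $349.1, bidding your value wins at a price below your value (positive payoff) while bidding $183.6 loses (payoff 0).
So the deviation strictly hurts on the open interval ($183.6, $349.1).
In a second-price auction your bid sets only whether you win, not what you pay, so bidding your true value is weakly dominant.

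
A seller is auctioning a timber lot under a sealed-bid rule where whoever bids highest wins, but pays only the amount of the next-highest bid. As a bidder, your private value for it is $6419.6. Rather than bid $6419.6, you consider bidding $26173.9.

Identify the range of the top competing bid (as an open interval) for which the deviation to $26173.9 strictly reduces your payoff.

If the competing bid is below $6419.6, both bids win at the same price — no difference.
If it is above $26173.9, both bids lose — no difference.
If it lies strictly between $6419.6 and $26173.9, bidding your value loses (payoff 0) while bidding $26173.9 wins at a price above your value (payoff negative).
So the deviation strictly hurts on the open interval ($6419.6, $26173.9).
In a second-price auction your bid sets only whether you win, not what you pay, so bidding your true value is weakly dominant.

($6419.6, $26173.9)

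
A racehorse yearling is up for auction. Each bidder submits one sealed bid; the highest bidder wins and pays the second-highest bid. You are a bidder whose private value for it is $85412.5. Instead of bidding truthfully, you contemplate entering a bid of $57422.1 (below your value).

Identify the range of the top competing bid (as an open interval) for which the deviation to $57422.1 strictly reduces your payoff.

If the competing bid is below $57422.1, both bids win at the same price — no difference.
If it is above $85412.5, both bids lose — no difference.
If it lies strictly between $57422.1 and $85412.5, bidding your value wins at a price below your value (positive payoff) while bidding $57422.1 loses (payoff 0).
So the deviation strictly hurts on the open interval ($57422.1, $85412.5).
Because the price is fixed by the runner-up's bid, deviating from your value can only change a good outcome into a bad one — never the reverse.

($57422.1, $85412.5)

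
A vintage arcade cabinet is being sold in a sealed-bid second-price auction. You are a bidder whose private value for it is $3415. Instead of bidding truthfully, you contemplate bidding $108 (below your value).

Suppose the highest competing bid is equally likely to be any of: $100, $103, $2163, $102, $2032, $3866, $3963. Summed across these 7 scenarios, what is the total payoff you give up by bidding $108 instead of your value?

The deviation costs you only when the competing bid falls strictly between $108 and $3415; elsewhere both bids give the same outcome.
$100: outcomes coincide → loss $0.
$103: outcomes coincide → loss $0.
$2163: truthful payoff $1252, deviation payoff $0 → loss $1252.
$102: outcomes coincide → loss $0.
$2032: truthful payoff $1383, deviation payoff $0 → loss $1383.
$3866: outcomes coincide → loss $0.
$3963: outcomes coincide → loss $0.
Total loss = $1252 + $1383 = $2635.

$2635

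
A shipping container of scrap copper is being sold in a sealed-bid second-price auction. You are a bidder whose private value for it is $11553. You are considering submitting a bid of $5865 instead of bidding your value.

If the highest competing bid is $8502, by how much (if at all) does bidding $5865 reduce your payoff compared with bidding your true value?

Bidding your value $11553: you win (since $11553 > $8502) and pay $8502. Payoff $3051.
Bidding $5865: you lose. Payoff $0.
The competing bid $8502 lies between your shaded bid and your value, so underbidding forfeits an item you could have won at a profitable price.
Loss from deviating = $3051 − ($0) = $3051.

$3051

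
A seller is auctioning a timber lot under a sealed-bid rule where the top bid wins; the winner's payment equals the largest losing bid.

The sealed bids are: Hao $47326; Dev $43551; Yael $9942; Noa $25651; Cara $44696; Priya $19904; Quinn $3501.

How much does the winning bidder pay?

Highest bid: Hao at $47326, so Hao wins.
Second-highest bid: Cara at $44696 — that is the price the winner pays.

$44696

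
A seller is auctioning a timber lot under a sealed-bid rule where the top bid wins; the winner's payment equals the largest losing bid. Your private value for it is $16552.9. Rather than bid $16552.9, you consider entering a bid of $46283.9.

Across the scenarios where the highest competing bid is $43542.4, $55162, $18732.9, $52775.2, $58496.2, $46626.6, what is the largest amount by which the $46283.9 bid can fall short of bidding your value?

$43542.4: truthful gives $0, deviation gives −$26989.5 → loss $26989.5.
$55162: same outcome either way → loss $0.
$18732.9: truthful gives $0, deviation gives −$2180 → loss $2180.
$52775.2: same outcome either way → loss $0.
$58496.2: same outcome either way → loss $0.
$46626.6: same outcome either way → loss $0.
Maximum loss: $26989.5.

$26989.5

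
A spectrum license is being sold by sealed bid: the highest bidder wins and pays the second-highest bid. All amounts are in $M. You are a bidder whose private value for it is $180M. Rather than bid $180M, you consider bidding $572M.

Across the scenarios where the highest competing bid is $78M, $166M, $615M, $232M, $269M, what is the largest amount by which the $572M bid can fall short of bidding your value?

$89M

$78M: same outcome either way → loss $0M.
$166M: same outcome either way → loss $0M.
$615M: same outcome either way → loss $0M.
$232M: truthful gives $0M, deviation gives −$52M → loss $52M.
$269M: truthful gives $0M, deviation gives −$89M → loss $89M.
Maximum loss: $89M.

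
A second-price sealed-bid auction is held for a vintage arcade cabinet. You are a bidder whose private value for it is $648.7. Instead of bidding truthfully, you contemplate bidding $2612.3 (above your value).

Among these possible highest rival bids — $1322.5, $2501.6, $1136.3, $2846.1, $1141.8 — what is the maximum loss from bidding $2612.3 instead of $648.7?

$1322.5: truthful gives $0, deviation gives −$673.8 → loss $673.8.
$2501.6: truthful gives $0, deviation gives −$1852.9 → loss $1852.9.
$1136.3: truthful gives $0, deviation gives −$487.6 → loss $487.6.
$2846.1: same outcome either way → loss $0.
$1141.8: truthful gives $0, deviation gives −$493.1 → loss $493.1.
Maximum loss: $1852.9.

$1852.9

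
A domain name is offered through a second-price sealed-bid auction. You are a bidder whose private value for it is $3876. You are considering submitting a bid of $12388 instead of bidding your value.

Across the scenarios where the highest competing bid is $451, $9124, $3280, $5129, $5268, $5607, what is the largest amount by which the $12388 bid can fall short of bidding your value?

$451: same outcome either way → loss $0.
$9124: truthful gives $0, deviation gives −$5248 → loss $5248.
$3280: same outcome either way → loss $0.
$5129: truthful gives $0, deviation gives −$1253 → loss $1253.
$5268: truthful gives $0, deviation gives −$1392 → loss $1392.
$5607: truthful gives $0, deviation gives −$1731 → loss $1731.
Maximum loss: $5248.

$5248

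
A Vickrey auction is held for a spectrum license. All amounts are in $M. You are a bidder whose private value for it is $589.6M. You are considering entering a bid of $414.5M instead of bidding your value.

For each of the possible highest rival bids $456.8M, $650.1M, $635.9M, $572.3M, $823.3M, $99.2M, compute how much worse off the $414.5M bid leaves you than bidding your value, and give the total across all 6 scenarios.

$150.1M

The deviation costs you only when the competing bid falls strictly between $414.5M and $589.6M; elsewhere both bids give the same outcome.
$456.8M: truthful payoff $132.8M, deviation payoff $0M → loss $132.8M.
$650.1M: outcomes coincide → loss $0M.
$635.9M: outcomes coincide → loss $0M.
$572.3M: truthful payoff $17.3M, deviation payoff $0M → loss $17.3M.
$823.3M: outcomes coincide → loss $0M.
$99.2M: outcomes coincide → loss $0M.
Total loss = $132.8M + $17.3M = $150.1M.
In a second-price auction your bid sets only whether you win, not what you pay, so bidding your true value is weakly dominant.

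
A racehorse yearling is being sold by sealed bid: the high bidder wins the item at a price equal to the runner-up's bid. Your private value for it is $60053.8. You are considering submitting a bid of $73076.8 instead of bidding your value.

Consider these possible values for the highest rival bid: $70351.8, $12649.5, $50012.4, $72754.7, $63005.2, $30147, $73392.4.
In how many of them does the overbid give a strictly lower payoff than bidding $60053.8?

The deviation hurts exactly when the highest competing bid lies strictly between $60053.8 and $73076.8 — overbidding then wins at a price above your value.
$70351.8: inside the interval → strictly worse (loss $10298).
$12649.5: below both → same outcome either way.
$50012.4: below both → same outcome either way.
$72754.7: inside the interval → strictly worse (loss $12700.9).
$63005.2: inside the interval → strictly worse (loss $2951.4).
$30147: below both → same outcome either way.
$73392.4: above both → same outcome either way.
Count: 3.

3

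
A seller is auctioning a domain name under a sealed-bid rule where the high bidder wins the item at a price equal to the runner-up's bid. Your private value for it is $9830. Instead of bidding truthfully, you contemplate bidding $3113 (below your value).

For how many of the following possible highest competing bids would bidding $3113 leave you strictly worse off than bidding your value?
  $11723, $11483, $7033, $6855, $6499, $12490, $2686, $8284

The deviation hurts exactly when the highest competing bid lies strictly between $3113 and $9830 — underbidding then forfeits a profitable win.
$11723: above both → same outcome either way.
$11483: above both → same outcome either way.
$7033: inside the interval → strictly worse (loss $2797).
$6855: inside the interval → strictly worse (loss $2975).
$6499: inside the interval → strictly worse (loss $3331).
$12490: above both → same outcome either way.
$2686: below both → same outcome either way.
$8284: inside the interval → strictly worse (loss $1546).
Count: 4.

4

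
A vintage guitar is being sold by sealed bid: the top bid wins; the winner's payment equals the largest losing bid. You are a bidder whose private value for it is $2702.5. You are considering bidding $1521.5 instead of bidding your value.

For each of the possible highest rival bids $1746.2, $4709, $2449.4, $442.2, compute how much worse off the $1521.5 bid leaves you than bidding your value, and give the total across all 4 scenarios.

$1209.4

The deviation costs you only when the competing bid falls strictly between $1521.5 and $2702.5; elsewhere both bids give the same outcome.
$1746.2: truthful payoff $956.3, deviation payoff $0 → loss $956.3.
$4709: outcomes coincide → loss $0.
$2449.4: truthful payoff $253.1, deviation payoff $0 → loss $253.1.
$442.2: outcomes coincide → loss $0.
Total loss = $956.3 + $253.1 = $1209.4.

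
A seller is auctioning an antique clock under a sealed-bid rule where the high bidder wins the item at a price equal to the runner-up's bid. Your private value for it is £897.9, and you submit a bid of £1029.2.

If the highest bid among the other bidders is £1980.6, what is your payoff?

Your bid £1029.2 is below the highest competing bid £1980.6, so you lose.
A losing bidder pays nothing and receives nothing: payoff = £0.

£0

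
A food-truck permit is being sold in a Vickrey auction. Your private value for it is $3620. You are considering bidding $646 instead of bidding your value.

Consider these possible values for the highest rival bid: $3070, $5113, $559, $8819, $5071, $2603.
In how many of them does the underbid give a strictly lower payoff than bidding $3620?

2

The deviation hurts exactly when the highest competing bid lies strictly between $646 and $3620 — underbidding then forfeits a profitable win.
$3070: inside the interval → strictly worse (loss $550).
$5113: above both → same outcome either way.
$559: below both → same outcome either way.
$8819: above both → same outcome either way.
$5071: above both → same outcome either way.
$2603: inside the interval → strictly worse (loss $1017).
Count: 2.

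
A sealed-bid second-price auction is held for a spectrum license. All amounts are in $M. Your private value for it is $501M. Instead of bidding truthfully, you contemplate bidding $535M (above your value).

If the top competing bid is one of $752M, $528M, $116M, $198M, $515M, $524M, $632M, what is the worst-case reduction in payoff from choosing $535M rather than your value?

$752M: same outcome either way → loss $0M.
$528M: truthful gives $0M, deviation gives −$27M → loss $27M.
$116M: same outcome either way → loss $0M.
$198M: same outcome either way → loss $0M.
$515M: truthful gives $0M, deviation gives −$14M → loss $14M.
$524M: truthful gives $0M, deviation gives −$23M → loss $23M.
$632M: same outcome either way → loss $0M.
Maximum loss: $27M.

$27M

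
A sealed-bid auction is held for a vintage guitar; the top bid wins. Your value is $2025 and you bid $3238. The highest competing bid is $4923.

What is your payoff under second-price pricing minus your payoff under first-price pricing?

Your bid $3238 is below $4923, so you lose under either rule.
Payoff is $0 in both cases; difference = $0.

$0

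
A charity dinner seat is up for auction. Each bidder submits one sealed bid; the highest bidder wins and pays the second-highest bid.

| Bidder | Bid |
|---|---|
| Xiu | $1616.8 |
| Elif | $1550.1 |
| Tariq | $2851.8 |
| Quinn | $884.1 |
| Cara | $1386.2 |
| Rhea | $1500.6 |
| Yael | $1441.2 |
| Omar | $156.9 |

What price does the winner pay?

$1616.8

Highest bid: Tariq at $2851.8, so Tariq wins.
Second-highest bid: Xiu at $1616.8 — that is the price the winner pays.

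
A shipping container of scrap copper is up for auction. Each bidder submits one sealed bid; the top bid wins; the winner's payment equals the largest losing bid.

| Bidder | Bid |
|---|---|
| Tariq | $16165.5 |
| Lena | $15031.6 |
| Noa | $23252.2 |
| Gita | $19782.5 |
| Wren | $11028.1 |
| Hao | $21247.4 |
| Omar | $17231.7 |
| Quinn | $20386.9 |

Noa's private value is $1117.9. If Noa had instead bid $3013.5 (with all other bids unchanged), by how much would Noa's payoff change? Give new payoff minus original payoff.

$20129.5

The highest bid among the other bidders is $21247.4; Noa's bid doesn't change that.
Original bid $23252.2: Noa is highest, pays the top rival bid $21247.4; payoff $1117.9 − $21247.4 = −$20129.5.
Alternative bid $3013.5: Noa is not highest (top rival bid is $21247.4); payoff $0.
Change in payoff = $0 − (−$20129.5) = $20129.5.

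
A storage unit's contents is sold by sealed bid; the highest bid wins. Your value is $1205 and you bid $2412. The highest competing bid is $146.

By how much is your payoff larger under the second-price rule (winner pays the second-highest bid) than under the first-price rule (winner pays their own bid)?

$2266

You have the highest bid, so you win under either rule.
Second-price: pay $146 → payoff $1059.
First-price: pay your own bid $2412 → payoff −$1207.
Difference = $1059 − (−$1207) = $2266.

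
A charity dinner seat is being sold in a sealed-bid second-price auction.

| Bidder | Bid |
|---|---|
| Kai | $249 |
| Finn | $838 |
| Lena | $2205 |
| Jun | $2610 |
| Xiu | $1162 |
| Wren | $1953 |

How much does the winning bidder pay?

$2205

Highest bid: Jun at $2610, so Jun wins.
Second-highest bid: Lena at $2205 — that is the price the winner pays.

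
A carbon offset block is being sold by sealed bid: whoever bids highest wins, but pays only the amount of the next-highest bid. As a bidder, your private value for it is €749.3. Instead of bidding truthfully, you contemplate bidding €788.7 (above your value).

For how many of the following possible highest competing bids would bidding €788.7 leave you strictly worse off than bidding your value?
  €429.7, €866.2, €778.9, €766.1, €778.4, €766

4

The deviation hurts exactly when the highest competing bid lies strictly between €749.3 and €788.7 — overbidding then wins at a price above your value.
€429.7: below both → same outcome either way.
€866.2: above both → same outcome either way.
€778.9: inside the interval → strictly worse (loss €29.6).
€766.1: inside the interval → strictly worse (loss €16.8).
€778.4: inside the interval → strictly worse (loss €29.1).
€766: inside the interval → strictly worse (loss €16.7).
Count: 4.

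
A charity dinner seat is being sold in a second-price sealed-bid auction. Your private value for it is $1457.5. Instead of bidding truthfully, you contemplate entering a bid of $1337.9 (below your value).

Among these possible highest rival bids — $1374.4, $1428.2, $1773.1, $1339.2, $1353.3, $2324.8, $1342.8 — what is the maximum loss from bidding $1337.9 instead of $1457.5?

$1374.4: truthful gives $83.1, deviation gives $0 → loss $83.1.
$1428.2: truthful gives $29.3, deviation gives $0 → loss $29.3.
$1773.1: same outcome either way → loss $0.
$1339.2: truthful gives $118.3, deviation gives $0 → loss $118.3.
$1353.3: truthful gives $104.2, deviation gives $0 → loss $104.2.
$2324.8: same outcome either way → loss $0.
$1342.8: truthful gives $114.7, deviation gives $0 → loss $114.7.
Maximum loss: $118.3.

$118.3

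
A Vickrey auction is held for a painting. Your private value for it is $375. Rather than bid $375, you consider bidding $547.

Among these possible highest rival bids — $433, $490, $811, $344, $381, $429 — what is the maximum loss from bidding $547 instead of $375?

$115

$433: truthful gives $0, deviation gives −$58 → loss $58.
$490: truthful gives $0, deviation gives −$115 → loss $115.
$811: same outcome either way → loss $0.
$344: same outcome either way → loss $0.
$381: truthful gives $0, deviation gives −$6 → loss $6.
$429: truthful gives $0, deviation gives −$54 → loss $54.
Maximum loss: $115.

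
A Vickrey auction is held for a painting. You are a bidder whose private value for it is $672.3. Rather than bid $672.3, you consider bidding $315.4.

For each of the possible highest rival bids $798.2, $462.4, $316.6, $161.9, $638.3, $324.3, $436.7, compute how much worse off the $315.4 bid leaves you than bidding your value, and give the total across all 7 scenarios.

The deviation costs you only when the competing bid falls strictly between $315.4 and $672.3; elsewhere both bids give the same outcome.
$798.2: outcomes coincide → loss $0.
$462.4: truthful payoff $209.9, deviation payoff $0 → loss $209.9.
$316.6: truthful payoff $355.7, deviation payoff $0 → loss $355.7.
$161.9: outcomes coincide → loss $0.
$638.3: truthful payoff $34, deviation payoff $0 → loss $34.
$324.3: truthful payoff $348, deviation payoff $0 → loss $348.
$436.7: truthful payoff $235.6, deviation payoff $0 → loss $235.6.
Total loss = $209.9 + $355.7 + $34 + $348 + $235.6 = $1183.2.

$1183.2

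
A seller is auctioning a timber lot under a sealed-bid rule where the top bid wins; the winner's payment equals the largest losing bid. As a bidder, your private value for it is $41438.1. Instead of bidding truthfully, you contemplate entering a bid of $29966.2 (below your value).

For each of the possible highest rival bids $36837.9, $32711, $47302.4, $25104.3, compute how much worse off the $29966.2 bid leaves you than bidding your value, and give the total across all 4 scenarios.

The deviation costs you only when the competing bid falls strictly between $29966.2 and $41438.1; elsewhere both bids give the same outcome.
$36837.9: truthful payoff $4600.2, deviation payoff $0 → loss $4600.2.
$32711: truthful payoff $8727.1, deviation payoff $0 → loss $8727.1.
$47302.4: outcomes coincide → loss $0.
$25104.3: outcomes coincide → loss $0.
Total loss = $4600.2 + $8727.1 = $13327.3.

$13327.3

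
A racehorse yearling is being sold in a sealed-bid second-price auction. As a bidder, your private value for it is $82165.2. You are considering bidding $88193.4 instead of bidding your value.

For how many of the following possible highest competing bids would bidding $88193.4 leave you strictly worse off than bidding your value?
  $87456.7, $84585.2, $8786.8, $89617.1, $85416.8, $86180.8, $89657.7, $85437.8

5

The deviation hurts exactly when the highest competing bid lies strictly between $82165.2 and $88193.4 — overbidding then wins at a price above your value.
$87456.7: inside the interval → strictly worse (loss $5291.5).
$84585.2: inside the interval → strictly worse (loss $2420).
$8786.8: below both → same outcome either way.
$89617.1: above both → same outcome either way.
$85416.8: inside the interval → strictly worse (loss $3251.6).
$86180.8: inside the interval → strictly worse (loss $4015.6).
$89657.7: above both → same outcome either way.
$85437.8: inside the interval → strictly worse (loss $3272.6).
Count: 5.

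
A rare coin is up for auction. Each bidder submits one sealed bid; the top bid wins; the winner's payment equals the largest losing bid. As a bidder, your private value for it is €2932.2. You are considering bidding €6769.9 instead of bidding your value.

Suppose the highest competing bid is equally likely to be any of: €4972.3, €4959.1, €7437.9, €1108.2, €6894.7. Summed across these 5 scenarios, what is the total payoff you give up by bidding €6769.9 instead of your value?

The deviation costs you only when the competing bid falls strictly between €2932.2 and €6769.9; elsewhere both bids give the same outcome.
€4972.3: truthful payoff €0, deviation payoff −€2040.1 → loss €2040.1.
€4959.1: truthful payoff €0, deviation payoff −€2026.9 → loss €2026.9.
€7437.9: outcomes coincide → loss €0.
€1108.2: outcomes coincide → loss €0.
€6894.7: outcomes coincide → loss €0.
Total loss = €2040.1 + €2026.9 = €4067.

€4067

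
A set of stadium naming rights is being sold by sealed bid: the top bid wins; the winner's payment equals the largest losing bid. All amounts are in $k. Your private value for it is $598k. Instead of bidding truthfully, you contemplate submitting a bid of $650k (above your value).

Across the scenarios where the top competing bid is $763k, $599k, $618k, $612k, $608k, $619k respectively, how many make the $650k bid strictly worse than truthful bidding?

The deviation hurts exactly when the highest competing bid lies strictly between $598k and $650k — overbidding then wins at a price above your value.
$763k: above both → same outcome either way.
$599k: inside the interval → strictly worse (loss $1k).
$618k: inside the interval → strictly worse (loss $20k).
$612k: inside the interval → strictly worse (loss $14k).
$608k: inside the interval → strictly worse (loss $10k).
$619k: inside the interval → strictly worse (loss $21k).
Count: 5.

5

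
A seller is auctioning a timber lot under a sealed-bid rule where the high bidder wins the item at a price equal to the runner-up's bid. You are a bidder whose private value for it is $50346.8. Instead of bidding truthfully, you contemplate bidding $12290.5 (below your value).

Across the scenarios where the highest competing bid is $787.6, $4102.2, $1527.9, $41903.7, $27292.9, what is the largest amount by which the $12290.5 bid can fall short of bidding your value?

$787.6: same outcome either way → loss $0.
$4102.2: same outcome either way → loss $0.
$1527.9: same outcome either way → loss $0.
$41903.7: truthful gives $8443.1, deviation gives $0 → loss $8443.1.
$27292.9: truthful gives $23053.9, deviation gives $0 → loss $23053.9.
Maximum loss: $23053.9.

$23053.9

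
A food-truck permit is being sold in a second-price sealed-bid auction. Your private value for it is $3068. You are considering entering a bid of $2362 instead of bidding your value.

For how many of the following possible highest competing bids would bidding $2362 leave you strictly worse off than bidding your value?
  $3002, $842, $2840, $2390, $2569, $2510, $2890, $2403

7

The deviation hurts exactly when the highest competing bid lies strictly between $2362 and $3068 — underbidding then forfeits a profitable win.
$3002: inside the interval → strictly worse (loss $66).
$842: below both → same outcome either way.
$2840: inside the interval → strictly worse (loss $228).
$2390: inside the interval → strictly worse (loss $678).
$2569: inside the interval → strictly worse (loss $499).
$2510: inside the interval → strictly worse (loss $558).
$2890: inside the interval → strictly worse (loss $178).
$2403: inside the interval → strictly worse (loss $665).
Count: 7.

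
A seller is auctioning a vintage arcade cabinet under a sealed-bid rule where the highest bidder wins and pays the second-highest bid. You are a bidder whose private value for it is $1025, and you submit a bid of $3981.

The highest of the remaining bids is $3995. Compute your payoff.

$0

Your bid $3981 is below the highest competing bid $3995, so you lose.
A losing bidder pays nothing and receives nothing: payoff = $0.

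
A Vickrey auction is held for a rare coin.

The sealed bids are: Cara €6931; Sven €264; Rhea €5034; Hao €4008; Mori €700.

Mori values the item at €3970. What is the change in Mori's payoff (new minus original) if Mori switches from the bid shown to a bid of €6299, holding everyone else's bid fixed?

€0

The highest bid among the other bidders is €6931; Mori's bid doesn't change that.
Original bid €700: Mori is not highest (top rival bid is €6931); payoff €0.
Alternative bid €6299: Mori is not highest (top rival bid is €6931); payoff €0.
Change in payoff = €0 − (€0) = €0.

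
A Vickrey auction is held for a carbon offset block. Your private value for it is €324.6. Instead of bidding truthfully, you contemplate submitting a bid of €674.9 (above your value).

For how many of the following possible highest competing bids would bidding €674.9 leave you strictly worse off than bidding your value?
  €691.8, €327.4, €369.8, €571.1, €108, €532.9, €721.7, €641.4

The deviation hurts exactly when the highest competing bid lies strictly between €324.6 and €674.9 — overbidding then wins at a price above your value.
€691.8: above both → same outcome either way.
€327.4: inside the interval → strictly worse (loss €2.8).
€369.8: inside the interval → strictly worse (loss €45.2).
€571.1: inside the interval → strictly worse (loss €246.5).
€108: below both → same outcome either way.
€532.9: inside the interval → strictly worse (loss €208.3).
€721.7: above both → same outcome either way.
€641.4: inside the interval → strictly worse (loss €316.8).
Count: 5.

5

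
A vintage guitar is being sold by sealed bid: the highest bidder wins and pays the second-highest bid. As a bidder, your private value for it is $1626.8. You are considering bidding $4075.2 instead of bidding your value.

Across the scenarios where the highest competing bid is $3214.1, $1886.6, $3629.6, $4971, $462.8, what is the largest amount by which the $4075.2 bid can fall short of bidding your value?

$3214.1: truthful gives $0, deviation gives −$1587.3 → loss $1587.3.
$1886.6: truthful gives $0, deviation gives −$259.8 → loss $259.8.
$3629.6: truthful gives $0, deviation gives −$2002.8 → loss $2002.8.
$4971: same outcome either way → loss $0.
$462.8: same outcome either way → loss $0.
Maximum loss: $2002.8.

$2002.8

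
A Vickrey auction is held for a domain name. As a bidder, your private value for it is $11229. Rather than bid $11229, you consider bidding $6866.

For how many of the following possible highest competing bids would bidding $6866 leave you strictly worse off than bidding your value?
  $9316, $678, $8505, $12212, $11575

The deviation hurts exactly when the highest competing bid lies strictly between $6866 and $11229 — underbidding then forfeits a profitable win.
$9316: inside the interval → strictly worse (loss $1913).
$678: below both → same outcome either way.
$8505: inside the interval → strictly worse (loss $2724).
$12212: above both → same outcome either way.
$11575: above both → same outcome either way.
Count: 2.

2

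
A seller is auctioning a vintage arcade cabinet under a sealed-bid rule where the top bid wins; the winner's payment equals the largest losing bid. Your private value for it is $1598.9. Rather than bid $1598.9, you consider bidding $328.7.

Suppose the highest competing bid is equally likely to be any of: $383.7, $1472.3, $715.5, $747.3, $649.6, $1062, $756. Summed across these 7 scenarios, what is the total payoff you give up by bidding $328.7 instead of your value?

The deviation costs you only when the competing bid falls strictly between $328.7 and $1598.9; elsewhere both bids give the same outcome.
$383.7: truthful payoff $1215.2, deviation payoff $0 → loss $1215.2.
$1472.3: truthful payoff $126.6, deviation payoff $0 → loss $126.6.
$715.5: truthful payoff $883.4, deviation payoff $0 → loss $883.4.
$747.3: truthful payoff $851.6, deviation payoff $0 → loss $851.6.
$649.6: truthful payoff $949.3, deviation payoff $0 → loss $949.3.
$1062: truthful payoff $536.9, deviation payoff $0 → loss $536.9.
$756: truthful payoff $842.9, deviation payoff $0 → loss $842.9.
Total loss = $1215.2 + $126.6 + $883.4 + $851.6 + $949.3 + $536.9 + $842.9 = $5405.9.

$5405.9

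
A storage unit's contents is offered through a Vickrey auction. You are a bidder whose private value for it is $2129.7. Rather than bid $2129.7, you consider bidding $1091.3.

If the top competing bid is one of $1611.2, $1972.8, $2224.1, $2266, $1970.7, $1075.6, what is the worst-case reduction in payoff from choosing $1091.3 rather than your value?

$1611.2: truthful gives $518.5, deviation gives $0 → loss $518.5.
$1972.8: truthful gives $156.9, deviation gives $0 → loss $156.9.
$2224.1: same outcome either way → loss $0.
$2266: same outcome either way → loss $0.
$1970.7: truthful gives $159, deviation gives $0 → loss $159.
$1075.6: same outcome either way → loss $0.
Maximum loss: $518.5.

$518.5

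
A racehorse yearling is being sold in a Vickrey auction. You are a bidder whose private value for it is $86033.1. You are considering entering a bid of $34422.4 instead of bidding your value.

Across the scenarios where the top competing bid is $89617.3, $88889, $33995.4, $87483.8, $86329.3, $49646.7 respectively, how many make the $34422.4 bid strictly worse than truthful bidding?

1

The deviation hurts exactly when the highest competing bid lies strictly between $34422.4 and $86033.1 — underbidding then forfeits a profitable win.
$89617.3: above both → same outcome either way.
$88889: above both → same outcome either way.
$33995.4: below both → same outcome either way.
$87483.8: above both → same outcome either way.
$86329.3: above both → same outcome either way.
$49646.7: inside the interval → strictly worse (loss $36386.4).
Count: 1.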